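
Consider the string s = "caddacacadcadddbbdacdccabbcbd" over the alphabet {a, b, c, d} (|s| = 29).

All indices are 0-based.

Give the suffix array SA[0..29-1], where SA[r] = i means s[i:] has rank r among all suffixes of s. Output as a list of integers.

sorted suffixes:
  #0 SA[0]=23  'abbcbd'
  #1 SA[1]=4  'acacadcadddbbdacdccabbcbd'
  #2 SA[2]=6  'acadcadddbbdacdccabbcbd'
  #3 SA[3]=18  'acdccabbcbd'
  #4 SA[4]=8  'adcadddbbdacdccabbcbd'
  #5 SA[5]=1  'addacacadcadddbbdacdccabbcbd'
  #6 SA[6]=11  'adddbbdacdccabbcbd'
  #7 SA[7]=24  'bbcbd'
  #8 SA[8]=15  'bbdacdccabbcbd'
  #9 SA[9]=25  'bcbd'
  #10 SA[10]=27  'bd'
  #11 SA[11]=16  'bdacdccabbcbd'
  #12 SA[12]=22  'cabbcbd'
  #13 SA[13]=5  'cacadcadddbbdacdccabbcbd'
  #14 SA[14]=7  'cadcadddbbdacdccabbcbd'
  #15 SA[15]=0  'caddacacadcadddbbdacdccabbcbd'
  #16 SA[16]=10  'cadddbbdacdccabbcbd'
  #17 SA[17]=26  'cbd'
  #18 SA[18]=21  'ccabbcbd'
  #19 SA[19]=19  'cdccabbcbd'
  #20 SA[20]=28  'd'
  #21 SA[21]=3  'dacacadcadddbbdacdccabbcbd'
  #22 SA[22]=17  'dacdccabbcbd'
  #23 SA[23]=14  'dbbdacdccabbcbd'
  #24 SA[24]=9  'dcadddbbdacdccabbcbd'
  #25 SA[25]=20  'dccabbcbd'
  #26 SA[26]=2  'ddacacadcadddbbdacdccabbcbd'
  #27 SA[27]=13  'ddbbdacdccabbcbd'
  #28 SA[28]=12  'dddbbdacdccabbcbd'

[23, 4, 6, 18, 8, 1, 11, 24, 15, 25, 27, 16, 22, 5, 7, 0, 10, 26, 21, 19, 28, 3, 17, 14, 9, 20, 2, 13, 12]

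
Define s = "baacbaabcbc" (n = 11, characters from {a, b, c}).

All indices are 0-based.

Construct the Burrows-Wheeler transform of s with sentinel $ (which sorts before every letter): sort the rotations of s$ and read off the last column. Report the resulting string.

rank  rotation      last
    0  $baacbaabcbc  c
    1  aabcbc$baacb  b
    2  aacbaabcbc$b  b
    3  abcbc$baacba  a
    4  acbaabcbc$ba  a
    5  baabcbc$baac  c
    6  baacbaabcbc$  $
    7  bc$baacbaabc  c
    8  bcbc$baacbaa  a
    9  c$baacbaabcb  b
   10  cbaabcbc$baa  a
   11  cbc$baacbaab  b

cbbaac$cabab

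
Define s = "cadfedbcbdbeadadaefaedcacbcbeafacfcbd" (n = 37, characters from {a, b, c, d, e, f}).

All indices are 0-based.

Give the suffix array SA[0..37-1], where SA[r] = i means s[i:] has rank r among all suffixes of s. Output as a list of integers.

rank→(start, suffix):
  0 → (23, 'acbcbeafacfcbd')
  1 → (31, 'acfcbd')
  2 → (12, 'adadaefaedcacbcbeafacfcbd')
  3 → (14, 'adaefaedcacbcbeafacfcbd')
  4 → (1, 'adfedbcbdbeadadaefaedcacbcbeafacfcbd')
  5 → (19, 'aedcacbcbeafacfcbd')
  6 → (16, 'aefaedcacbcbeafacfcbd')
  7 → (29, 'afacfcbd')
  8 → (6, 'bcbdbeadadaefaedcacbcbeafacfcbd')
  9 → (25, 'bcbeafacfcbd')
  10 → (35, 'bd')
  11 → (8, 'bdbeadadaefaedcacbcbeafacfcbd')
  12 → (10, 'beadadaefaedcacbcbeafacfcbd')
  13 → (27, 'beafacfcbd')
  14 → (22, 'cacbcbeafacfcbd')
  15 → (0, 'cadfedbcbdbeadadaefaedcacbcbeafacfcbd')
  16 → (24, 'cbcbeafacfcbd')
  17 → (34, 'cbd')
  18 → (7, 'cbdbeadadaefaedcacbcbeafacfcbd')
  19 → (26, 'cbeafacfcbd')
  20 → (32, 'cfcbd')
  21 → (36, 'd')
  22 → (13, 'dadaefaedcacbcbeafacfcbd')
  23 → (15, 'daefaedcacbcbeafacfcbd')
  24 → (5, 'dbcbdbeadadaefaedcacbcbeafacfcbd')
  25 → (9, 'dbeadadaefaedcacbcbeafacfcbd')
  26 → (21, 'dcacbcbeafacfcbd')
  27 → (2, 'dfedbcbdbeadadaefaedcacbcbeafacfcbd')
  28 → (11, 'eadadaefaedcacbcbeafacfcbd')
  29 → (28, 'eafacfcbd')
  30 → (4, 'edbcbdbeadadaefaedcacbcbeafacfcbd')
  31 → (20, 'edcacbcbeafacfcbd')
  32 → (17, 'efaedcacbcbeafacfcbd')
  33 → (30, 'facfcbd')
  34 → (18, 'faedcacbcbeafacfcbd')
  35 → (33, 'fcbd')
  36 → (3, 'fedbcbdbeadadaefaedcacbcbeafacfcbd')

[23, 31, 12, 14, 1, 19, 16, 29, 6, 25, 35, 8, 10, 27, 22, 0, 24, 34, 7, 26, 32, 36, 13, 15, 5, 9, 21, 2, 11, 28, 4, 20, 17, 30, 18, 33, 3]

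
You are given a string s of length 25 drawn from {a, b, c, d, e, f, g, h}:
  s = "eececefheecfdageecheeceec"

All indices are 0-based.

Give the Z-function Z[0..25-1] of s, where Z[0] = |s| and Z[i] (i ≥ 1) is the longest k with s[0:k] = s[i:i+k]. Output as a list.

[25, 1, 0, 1, 0, 1, 0, 0, 3, 1, 0, 0, 0, 0, 0, 3, 1, 0, 0, 4, 1, 0, 3, 1, 0]

Z[0]=25
i=1: i≥r, start 0; Z[1]=1 grow→box=[1,2)
i=2: i≥r, start 0; Z[2]=0
i=3: i≥r, start 0; Z[3]=1 grow→box=[3,4)
i=4: i≥r, start 0; Z[4]=0
i=5: i≥r, start 0; Z[5]=1 grow→box=[5,6)
i=6: i≥r, start 0; Z[6]=0
i=7: i≥r, start 0; Z[7]=0
i=8: i≥r, start 0; Z[8]=3 grow→box=[8,11)
i=9: min(r-i=2, Z[1]=1)=1; Z[9]=1
i=10: min(r-i=1, Z[2]=0)=0; Z[10]=0
i=11: i≥r, start 0; Z[11]=0
i=12: i≥r, start 0; Z[12]=0
i=13: i≥r, start 0; Z[13]=0
i=14: i≥r, start 0; Z[14]=0
i=15: i≥r, start 0; Z[15]=3 grow→box=[15,18)
i=16: min(r-i=2, Z[1]=1)=1; Z[16]=1
i=17: min(r-i=1, Z[2]=0)=0; Z[17]=0
i=18: i≥r, start 0; Z[18]=0
i=19: i≥r, start 0; Z[19]=4 grow→box=[19,23)
i=20: min(r-i=3, Z[1]=1)=1; Z[20]=1
i=21: min(r-i=2, Z[2]=0)=0; Z[21]=0
i=22: min(r-i=1, Z[3]=1)=1; Z[22]=3 grow→box=[22,25)
i=23: min(r-i=2, Z[1]=1)=1; Z[23]=1
i=24: min(r-i=1, Z[2]=0)=0; Z[24]=0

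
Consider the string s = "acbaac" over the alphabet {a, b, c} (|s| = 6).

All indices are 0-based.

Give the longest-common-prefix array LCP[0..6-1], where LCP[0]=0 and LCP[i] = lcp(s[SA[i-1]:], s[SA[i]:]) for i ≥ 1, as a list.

[0, 1, 2, 0, 0, 1]

sorted suffixes:
  #0 SA[0]=3  'aac'
  #1 SA[1]=4  'ac'
  #2 SA[2]=0  'acbaac'
  #3 SA[3]=2  'baac'
  #4 SA[4]=5  'c'
  #5 SA[5]=1  'cbaac'

SA = [3, 4, 0, 2, 5, 1]
rank  pair      lcp
   1  s[3:],s[4:]  1  'a'
   2  s[4:],s[0:]  2  'ac'
   3  s[0:],s[2:]  0  ''
   4  s[2:],s[5:]  0  ''
   5  s[5:],s[1:]  1  'c'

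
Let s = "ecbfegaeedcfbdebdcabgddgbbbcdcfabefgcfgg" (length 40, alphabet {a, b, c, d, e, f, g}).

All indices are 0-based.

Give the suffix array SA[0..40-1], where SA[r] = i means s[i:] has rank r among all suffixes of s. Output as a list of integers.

[31, 18, 6, 24, 25, 26, 15, 12, 32, 2, 19, 17, 1, 27, 29, 10, 36, 16, 28, 9, 21, 13, 22, 14, 0, 8, 7, 33, 4, 30, 11, 3, 34, 37, 39, 5, 23, 35, 20, 38]

rank | idx | suffix
   0 |  31 | abefgcfgg
   1 |  18 | abgddgbbbcdcfabefgcfgg
   2 |   6 | aeedcfbdebdcabgddgbbbcdcfabefgcfgg
   3 |  24 | bbbcdcfabefgcfgg
   4 |  25 | bbcdcfabefgcfgg
   5 |  26 | bcdcfabefgcfgg
   6 |  15 | bdcabgddgbbbcdcfabefgcfgg
   7 |  12 | bdebdcabgddgbbbcdcfabefgcfgg
   8 |  32 | befgcfgg
   9 |   2 | bfegaeedcfbdebdcabgddgbbbcdcfabefgcfgg
  10 |  19 | bgddgbbbcdcfabefgcfgg
  11 |  17 | cabgddgbbbcdcfabefgcfgg
  12 |   1 | cbfegaeedcfbdebdcabgddgbbbcdcfabefgcfgg
  13 |  27 | cdcfabefgcfgg
  14 |  29 | cfabefgcfgg
  15 |  10 | cfbdebdcabgddgbbbcdcfabefgcfgg
  16 |  36 | cfgg
  17 |  16 | dcabgddgbbbcdcfabefgcfgg
  18 |  28 | dcfabefgcfgg
  19 |   9 | dcfbdebdcabgddgbbbcdcfabefgcfgg
  20 |  21 | ddgbbbcdcfabefgcfgg
  21 |  13 | debdcabgddgbbbcdcfabefgcfgg
  22 |  22 | dgbbbcdcfabefgcfgg
  23 |  14 | ebdcabgddgbbbcdcfabefgcfgg
  24 |   0 | ecbfegaeedcfbdebdcabgddgbbbcdcfabefgcfgg
  25 |   8 | edcfbdebdcabgddgbbbcdcfabefgcfgg
  26 |   7 | eedcfbdebdcabgddgbbbcdcfabefgcfgg
  27 |  33 | efgcfgg
  28 |   4 | egaeedcfbdebdcabgddgbbbcdcfabefgcfgg
  29 |  30 | fabefgcfgg
  30 |  11 | fbdebdcabgddgbbbcdcfabefgcfgg
  31 |   3 | fegaeedcfbdebdcabgddgbbbcdcfabefgcfgg
  32 |  34 | fgcfgg
  33 |  37 | fgg
  34 |  39 | g
  35 |   5 | gaeedcfbdebdcabgddgbbbcdcfabefgcfgg
  36 |  23 | gbbbcdcfabefgcfgg
  37 |  35 | gcfgg
  38 |  20 | gddgbbbcdcfabefgcfgg
  39 |  38 | gg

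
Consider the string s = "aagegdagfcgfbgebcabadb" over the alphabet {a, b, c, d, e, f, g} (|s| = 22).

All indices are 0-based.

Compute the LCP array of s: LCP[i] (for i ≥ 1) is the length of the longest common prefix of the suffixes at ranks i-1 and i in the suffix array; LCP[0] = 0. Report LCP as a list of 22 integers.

rank→(start, suffix):
  0 → (0, 'aagegdagfcgfbgebcabadb')
  1 → (17, 'abadb')
  2 → (19, 'adb')
  3 → (1, 'agegdagfcgfbgebcabadb')
  4 → (6, 'agfcgfbgebcabadb')
  5 → (21, 'b')
  6 → (18, 'badb')
  7 → (15, 'bcabadb')
  8 → (12, 'bgebcabadb')
  9 → (16, 'cabadb')
  10 → (9, 'cgfbgebcabadb')
  11 → (5, 'dagfcgfbgebcabadb')
  12 → (20, 'db')
  13 → (14, 'ebcabadb')
  14 → (3, 'egdagfcgfbgebcabadb')
  15 → (11, 'fbgebcabadb')
  16 → (8, 'fcgfbgebcabadb')
  17 → (4, 'gdagfcgfbgebcabadb')
  18 → (13, 'gebcabadb')
  19 → (2, 'gegdagfcgfbgebcabadb')
  20 → (10, 'gfbgebcabadb')
  21 → (7, 'gfcgfbgebcabadb')

SA = [0, 17, 19, 1, 6, 21, 18, 15, 12, 16, 9, 5, 20, 14, 3, 11, 8, 4, 13, 2, 10, 7]
[i] adj suffixes → lcp
  [1] 0/17 → 1 ('a')
  [2] 17/19 → 1 ('a')
  [3] 19/1 → 1 ('a')
  [4] 1/6 → 2 ('ag')
  [5] 6/21 → 0 ('')
  [6] 21/18 → 1 ('b')
  [7] 18/15 → 1 ('b')
  [8] 15/12 → 1 ('b')
  [9] 12/16 → 0 ('')
  [10] 16/9 → 1 ('c')
  [11] 9/5 → 0 ('')
  [12] 5/20 → 1 ('d')
  [13] 20/14 → 0 ('')
  [14] 14/3 → 1 ('e')
  [15] 3/11 → 0 ('')
  [16] 11/8 → 1 ('f')
  [17] 8/4 → 0 ('')
  [18] 4/13 → 1 ('g')
  [19] 13/2 → 2 ('ge')
  [20] 2/10 → 1 ('g')
  [21] 10/7 → 2 ('gf')

[0, 1, 1, 1, 2, 0, 1, 1, 1, 0, 1, 0, 1, 0, 1, 0, 1, 0, 1, 2, 1, 2]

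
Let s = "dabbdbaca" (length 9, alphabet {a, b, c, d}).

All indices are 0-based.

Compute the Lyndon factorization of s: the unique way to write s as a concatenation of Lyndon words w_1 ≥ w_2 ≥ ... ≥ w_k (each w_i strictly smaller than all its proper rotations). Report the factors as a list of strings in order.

emit factor 1: 'd' (i=0, period=1)
emit factor 2: 'abbdbac' (i=1, period=7)
emit factor 3: 'a' (i=8, period=1)

["d", "abbdbac", "a"]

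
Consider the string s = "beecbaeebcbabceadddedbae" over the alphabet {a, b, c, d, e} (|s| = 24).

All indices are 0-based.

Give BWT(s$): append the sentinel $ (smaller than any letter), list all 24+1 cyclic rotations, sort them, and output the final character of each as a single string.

rank  rotation                   last
    0  $beecbaeebcbabceadddedbae  e
    1  abceadddedbae$beecbaeebcb  b
    2  adddedbae$beecbaeebcbabce  e
    3  ae$beecbaeebcbabceadddedb  b
    4  aeebcbabceadddedbae$beecb  b
    5  babceadddedbae$beecbaeebc  c
    6  bae$beecbaeebcbabceaddded  d
    7  baeebcbabceadddedbae$beec  c
    8  bcbabceadddedbae$beecbaee  e
    9  bceadddedbae$beecbaeebcba  a
   10  beecbaeebcbabceadddedbae$  $
   11  cbabceadddedbae$beecbaeeb  b
   12  cbaeebcbabceadddedbae$bee  e
   13  ceadddedbae$beecbaeebcbab  b
   14  dbae$beecbaeebcbabceaddde  e
   15  dddedbae$beecbaeebcbabcea  a
   16  ddedbae$beecbaeebcbabcead  d
   17  dedbae$beecbaeebcbabceadd  d
   18  e$beecbaeebcbabceadddedba  a
   19  eadddedbae$beecbaeebcbabc  c
   20  ebcbabceadddedbae$beecbae  e
   21  ecbaeebcbabceadddedbae$be  e
   22  edbae$beecbaeebcbabceaddd  d
   23  eebcbabceadddedbae$beecba  a
   24  eecbaeebcbabceadddedbae$b  b

ebebbcdcea$bebeaddaceedab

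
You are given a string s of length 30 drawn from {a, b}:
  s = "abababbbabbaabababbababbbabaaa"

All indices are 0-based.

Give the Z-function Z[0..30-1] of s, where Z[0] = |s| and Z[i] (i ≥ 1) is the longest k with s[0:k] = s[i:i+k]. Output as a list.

[30, 0, 4, 0, 2, 0, 0, 0, 2, 0, 0, 1, 7, 0, 4, 0, 2, 0, 0, 4, 0, 2, 0, 0, 0, 3, 0, 1, 1, 1]

Z[0]=30
i=1: fresh scan; Z[1]=0
i=2: fresh scan; Z[2]=4 scan→box=[2,6)
i=3: min(r-i=3, Z[1]=0)=0; Z[3]=0
i=4: min(r-i=2, Z[2]=4)=2; Z[4]=2
i=5: min(r-i=1, Z[3]=0)=0; Z[5]=0
i=6: fresh scan; Z[6]=0
i=7: fresh scan; Z[7]=0
i=8: fresh scan; Z[8]=2 scan→box=[8,10)
i=9: min(r-i=1, Z[1]=0)=0; Z[9]=0
i=10: fresh scan; Z[10]=0
i=11: fresh scan; Z[11]=1 scan→box=[11,12)
i=12: fresh scan; Z[12]=7 scan→box=[12,19)
i=13: min(r-i=6, Z[1]=0)=0; Z[13]=0
i=14: min(r-i=5, Z[2]=4)=4; Z[14]=4
i=15: min(r-i=4, Z[3]=0)=0; Z[15]=0
i=16: min(r-i=3, Z[4]=2)=2; Z[16]=2
i=17: min(r-i=2, Z[5]=0)=0; Z[17]=0
i=18: min(r-i=1, Z[6]=0)=0; Z[18]=0
i=19: fresh scan; Z[19]=4 scan→box=[19,23)
i=20: min(r-i=3, Z[1]=0)=0; Z[20]=0
i=21: min(r-i=2, Z[2]=4)=2; Z[21]=2
i=22: min(r-i=1, Z[3]=0)=0; Z[22]=0
i=23: fresh scan; Z[23]=0
i=24: fresh scan; Z[24]=0
i=25: fresh scan; Z[25]=3 scan→box=[25,28)
i=26: min(r-i=2, Z[1]=0)=0; Z[26]=0
i=27: min(r-i=1, Z[2]=4)=1; Z[27]=1
i=28: fresh scan; Z[28]=1 scan→box=[28,29)
i=29: fresh scan; Z[29]=1 scan→box=[29,30)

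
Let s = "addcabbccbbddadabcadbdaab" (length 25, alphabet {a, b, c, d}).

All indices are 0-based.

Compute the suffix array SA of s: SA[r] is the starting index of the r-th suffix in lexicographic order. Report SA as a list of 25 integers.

rank→(start, suffix):
  0 → (22, 'aab')
  1 → (23, 'ab')
  2 → (4, 'abbccbbddadabcadbdaab')
  3 → (15, 'abcadbdaab')
  4 → (13, 'adabcadbdaab')
  5 → (18, 'adbdaab')
  6 → (0, 'addcabbccbbddadabcadbdaab')
  7 → (24, 'b')
  8 → (5, 'bbccbbddadabcadbdaab')
  9 → (9, 'bbddadabcadbdaab')
  10 → (16, 'bcadbdaab')
  11 → (6, 'bccbbddadabcadbdaab')
  12 → (20, 'bdaab')
  13 → (10, 'bddadabcadbdaab')
  14 → (3, 'cabbccbbddadabcadbdaab')
  15 → (17, 'cadbdaab')
  16 → (8, 'cbbddadabcadbdaab')
  17 → (7, 'ccbbddadabcadbdaab')
  18 → (21, 'daab')
  19 → (14, 'dabcadbdaab')
  20 → (12, 'dadabcadbdaab')
  21 → (19, 'dbdaab')
  22 → (2, 'dcabbccbbddadabcadbdaab')
  23 → (11, 'ddadabcadbdaab')
  24 → (1, 'ddcabbccbbddadabcadbdaab')

[22, 23, 4, 15, 13, 18, 0, 24, 5, 9, 16, 6, 20, 10, 3, 17, 8, 7, 21, 14, 12, 19, 2, 11, 1]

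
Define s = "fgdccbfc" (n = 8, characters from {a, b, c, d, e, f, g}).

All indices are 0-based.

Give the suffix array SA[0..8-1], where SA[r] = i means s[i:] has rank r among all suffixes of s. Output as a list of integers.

sorted suffixes:
  #0 SA[0]=5  'bfc'
  #1 SA[1]=7  'c'
  #2 SA[2]=4  'cbfc'
  #3 SA[3]=3  'ccbfc'
  #4 SA[4]=2  'dccbfc'
  #5 SA[5]=6  'fc'
  #6 SA[6]=0  'fgdccbfc'
  #7 SA[7]=1  'gdccbfc'

[5, 7, 4, 3, 2, 6, 0, 1]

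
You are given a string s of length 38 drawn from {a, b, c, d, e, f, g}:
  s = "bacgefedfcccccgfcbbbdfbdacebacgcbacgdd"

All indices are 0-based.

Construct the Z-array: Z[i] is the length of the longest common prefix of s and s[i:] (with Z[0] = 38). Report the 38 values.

Z[0]=38
i=1: i≥r, start 0; Z[1]=0
i=2: i≥r, start 0; Z[2]=0
i=3: i≥r, start 0; Z[3]=0
i=4: i≥r, start 0; Z[4]=0
i=5: i≥r, start 0; Z[5]=0
i=6: i≥r, start 0; Z[6]=0
i=7: i≥r, start 0; Z[7]=0
i=8: i≥r, start 0; Z[8]=0
i=9: i≥r, start 0; Z[9]=0
i=10: i≥r, start 0; Z[10]=0
i=11: i≥r, start 0; Z[11]=0
i=12: i≥r, start 0; Z[12]=0
i=13: i≥r, start 0; Z[13]=0
i=14: i≥r, start 0; Z[14]=0
i=15: i≥r, start 0; Z[15]=0
i=16: i≥r, start 0; Z[16]=0
i=17: i≥r, start 0; Z[17]=1 grow→box=[17,18)
i=18: i≥r, start 0; Z[18]=1 grow→box=[18,19)
i=19: i≥r, start 0; Z[19]=1 grow→box=[19,20)
i=20: i≥r, start 0; Z[20]=0
i=21: i≥r, start 0; Z[21]=0
i=22: i≥r, start 0; Z[22]=1 grow→box=[22,23)
i=23: i≥r, start 0; Z[23]=0
i=24: i≥r, start 0; Z[24]=0
i=25: i≥r, start 0; Z[25]=0
i=26: i≥r, start 0; Z[26]=0
i=27: i≥r, start 0; Z[27]=4 grow→box=[27,31)
i=28: min(r-i=3, Z[1]=0)=0; Z[28]=0
i=29: min(r-i=2, Z[2]=0)=0; Z[29]=0
i=30: min(r-i=1, Z[3]=0)=0; Z[30]=0
i=31: i≥r, start 0; Z[31]=0
i=32: i≥r, start 0; Z[32]=4 grow→box=[32,36)
i=33: min(r-i=3, Z[1]=0)=0; Z[33]=0
i=34: min(r-i=2, Z[2]=0)=0; Z[34]=0
i=35: min(r-i=1, Z[3]=0)=0; Z[35]=0
i=36: i≥r, start 0; Z[36]=0
i=37: i≥r, start 0; Z[37]=0

[38, 0, 0, 0, 0, 0, 0, 0, 0, 0, 0, 0, 0, 0, 0, 0, 0, 1, 1, 1, 0, 0, 1, 0, 0, 0, 0, 4, 0, 0, 0, 0, 4, 0, 0, 0, 0, 0]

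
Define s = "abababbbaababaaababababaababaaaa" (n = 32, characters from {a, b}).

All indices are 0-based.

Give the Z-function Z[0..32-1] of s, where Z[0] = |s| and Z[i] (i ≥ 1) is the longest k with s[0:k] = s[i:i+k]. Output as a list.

Z[0]=32
i=1: i≥r, start 0; Z[1]=0
i=2: i≥r, start 0; Z[2]=4 extend→box=[2,6)
i=3: min(r-i=3, Z[1]=0)=0; Z[3]=0
i=4: min(r-i=2, Z[2]=4)=2; Z[4]=2
i=5: min(r-i=1, Z[3]=0)=0; Z[5]=0
i=6: i≥r, start 0; Z[6]=0
i=7: i≥r, start 0; Z[7]=0
i=8: i≥r, start 0; Z[8]=1 extend→box=[8,9)
i=9: i≥r, start 0; Z[9]=5 extend→box=[9,14)
i=10: min(r-i=4, Z[1]=0)=0; Z[10]=0
i=11: min(r-i=3, Z[2]=4)=3; Z[11]=3
i=12: min(r-i=2, Z[3]=0)=0; Z[12]=0
i=13: min(r-i=1, Z[4]=2)=1; Z[13]=1
i=14: i≥r, start 0; Z[14]=1 extend→box=[14,15)
i=15: i≥r, start 0; Z[15]=6 extend→box=[15,21)
i=16: min(r-i=5, Z[1]=0)=0; Z[16]=0
i=17: min(r-i=4, Z[2]=4)=4; Z[17]=6 extend→box=[17,23)
i=18: min(r-i=5, Z[1]=0)=0; Z[18]=0
i=19: min(r-i=4, Z[2]=4)=4; Z[19]=5 extend→box=[19,24)
i=20: min(r-i=4, Z[1]=0)=0; Z[20]=0
i=21: min(r-i=3, Z[2]=4)=3; Z[21]=3
i=22: min(r-i=2, Z[3]=0)=0; Z[22]=0
i=23: min(r-i=1, Z[4]=2)=1; Z[23]=1
i=24: i≥r, start 0; Z[24]=5 extend→box=[24,29)
i=25: min(r-i=4, Z[1]=0)=0; Z[25]=0
i=26: min(r-i=3, Z[2]=4)=3; Z[26]=3
i=27: min(r-i=2, Z[3]=0)=0; Z[27]=0
i=28: min(r-i=1, Z[4]=2)=1; Z[28]=1
i=29: i≥r, start 0; Z[29]=1 extend→box=[29,30)
i=30: i≥r, start 0; Z[30]=1 extend→box=[30,31)
i=31: i≥r, start 0; Z[31]=1 extend→box=[31,32)

[32, 0, 4, 0, 2, 0, 0, 0, 1, 5, 0, 3, 0, 1, 1, 6, 0, 6, 0, 5, 0, 3, 0, 1, 5, 0, 3, 0, 1, 1, 1, 1]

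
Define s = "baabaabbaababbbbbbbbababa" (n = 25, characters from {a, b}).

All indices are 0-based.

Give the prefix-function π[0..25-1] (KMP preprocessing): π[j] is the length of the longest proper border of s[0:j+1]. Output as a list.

π[0] = 0
j=1 s[j]='a': π[1]=0 (border '')
j=2 s[j]='a': π[2]=0 (border '')
j=3 s[j]='b': π[3]=1 (border 'b')
j=4 s[j]='a': π[4]=2 (border 'ba')
j=5 s[j]='a': π[5]=3 (border 'baa')
j=6 s[j]='b': π[6]=4 (border 'baab')
j=7 s[j]='b': k: 4→1→0; π[7]=1 (border 'b')
j=8 s[j]='a': π[8]=2 (border 'ba')
j=9 s[j]='a': π[9]=3 (border 'baa')
j=10 s[j]='b': π[10]=4 (border 'baab')
j=11 s[j]='a': π[11]=5 (border 'baaba')
j=12 s[j]='b': k: 5→2→0; π[12]=1 (border 'b')
j=13 s[j]='b': k: 1→0; π[13]=1 (border 'b')
j=14 s[j]='b': k: 1→0; π[14]=1 (border 'b')
j=15 s[j]='b': k: 1→0; π[15]=1 (border 'b')
j=16 s[j]='b': k: 1→0; π[16]=1 (border 'b')
j=17 s[j]='b': k: 1→0; π[17]=1 (border 'b')
j=18 s[j]='b': k: 1→0; π[18]=1 (border 'b')
j=19 s[j]='b': k: 1→0; π[19]=1 (border 'b')
j=20 s[j]='a': π[20]=2 (border 'ba')
j=21 s[j]='b': k: 2→0; π[21]=1 (border 'b')
j=22 s[j]='a': π[22]=2 (border 'ba')
j=23 s[j]='b': k: 2→0; π[23]=1 (border 'b')
j=24 s[j]='a': π[24]=2 (border 'ba')

[0, 0, 0, 1, 2, 3, 4, 1, 2, 3, 4, 5, 1, 1, 1, 1, 1, 1, 1, 1, 2, 1, 2, 1, 2]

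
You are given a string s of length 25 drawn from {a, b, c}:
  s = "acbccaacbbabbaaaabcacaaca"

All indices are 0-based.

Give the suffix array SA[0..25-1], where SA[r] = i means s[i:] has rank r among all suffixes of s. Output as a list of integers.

[24, 13, 14, 15, 21, 5, 10, 16, 22, 19, 6, 0, 12, 9, 11, 8, 17, 2, 23, 20, 4, 18, 7, 1, 3]

sorted suffixes:
  #0 SA[0]=24  'a'
  #1 SA[1]=13  'aaaabcacaaca'
  #2 SA[2]=14  'aaabcacaaca'
  #3 SA[3]=15  'aabcacaaca'
  #4 SA[4]=21  'aaca'
  #5 SA[5]=5  'aacbbabbaaaabcacaaca'
  #6 SA[6]=10  'abbaaaabcacaaca'
  #7 SA[7]=16  'abcacaaca'
  #8 SA[8]=22  'aca'
  #9 SA[9]=19  'acaaca'
  #10 SA[10]=6  'acbbabbaaaabcacaaca'
  #11 SA[11]=0  'acbccaacbbabbaaaabcacaaca'
  #12 SA[12]=12  'baaaabcacaaca'
  #13 SA[13]=9  'babbaaaabcacaaca'
  #14 SA[14]=11  'bbaaaabcacaaca'
  #15 SA[15]=8  'bbabbaaaabcacaaca'
  #16 SA[16]=17  'bcacaaca'
  #17 SA[17]=2  'bccaacbbabbaaaabcacaaca'
  #18 SA[18]=23  'ca'
  #19 SA[19]=20  'caaca'
  #20 SA[20]=4  'caacbbabbaaaabcacaaca'
  #21 SA[21]=18  'cacaaca'
  #22 SA[22]=7  'cbbabbaaaabcacaaca'
  #23 SA[23]=1  'cbccaacbbabbaaaabcacaaca'
  #24 SA[24]=3  'ccaacbbabbaaaabcacaaca'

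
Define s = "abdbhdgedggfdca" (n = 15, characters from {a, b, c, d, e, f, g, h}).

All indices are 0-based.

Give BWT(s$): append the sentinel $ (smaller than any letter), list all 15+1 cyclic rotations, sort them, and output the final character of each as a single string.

ac$addbfheggdgdb

rank  rotation          last
    0  $abdbhdgedggfdca  a
    1  a$abdbhdgedggfdc  c
    2  abdbhdgedggfdca$  $
    3  bdbhdgedggfdca$a  a
    4  bhdgedggfdca$abd  d
    5  ca$abdbhdgedggfd  d
    6  dbhdgedggfdca$ab  b
    7  dca$abdbhdgedggf  f
    8  dgedggfdca$abdbh  h
    9  dggfdca$abdbhdge  e
   10  edggfdca$abdbhdg  g
   11  fdca$abdbhdgedgg  g
   12  gedggfdca$abdbhd  d
   13  gfdca$abdbhdgedg  g
   14  ggfdca$abdbhdged  d
   15  hdgedggfdca$abdb  b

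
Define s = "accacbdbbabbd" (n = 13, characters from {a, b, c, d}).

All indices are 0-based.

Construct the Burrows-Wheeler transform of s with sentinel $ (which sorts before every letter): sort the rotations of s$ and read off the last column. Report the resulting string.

rank  rotation        last
    0  $accacbdbbabbd  d
    1  abbd$accacbdbb  b
    2  acbdbbabbd$acc  c
    3  accacbdbbabbd$  $
    4  babbd$accacbdb  b
    5  bbabbd$accacbd  d
    6  bbd$accacbdbba  a
    7  bd$accacbdbbab  b
    8  bdbbabbd$accac  c
    9  cacbdbbabbd$ac  c
   10  cbdbbabbd$acca  a
   11  ccacbdbbabbd$a  a
   12  d$accacbdbbabb  b
   13  dbbabbd$accacb  b

dbc$bdabccaabb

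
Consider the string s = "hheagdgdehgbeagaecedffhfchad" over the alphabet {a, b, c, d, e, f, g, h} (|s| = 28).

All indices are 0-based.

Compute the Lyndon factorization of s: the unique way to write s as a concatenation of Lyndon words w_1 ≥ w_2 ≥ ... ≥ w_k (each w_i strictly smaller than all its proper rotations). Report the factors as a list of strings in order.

["h", "h", "e", "agdgdehgbe", "ag", "aecedffhfch", "ad"]

emit factor 1: 'h' (i=0, period=1)
emit factor 2: 'h' (i=1, period=1)
emit factor 3: 'e' (i=2, period=1)
emit factor 4: 'agdgdehgbe' (i=3, period=10)
emit factor 5: 'ag' (i=13, period=2)
emit factor 6: 'aecedffhfch' (i=15, period=11)
emit factor 7: 'ad' (i=26, period=2)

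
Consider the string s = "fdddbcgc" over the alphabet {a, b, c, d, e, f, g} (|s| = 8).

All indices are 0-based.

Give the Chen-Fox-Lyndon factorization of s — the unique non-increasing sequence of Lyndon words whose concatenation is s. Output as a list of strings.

emit factor 1: 'f' (i=0, period=1)
emit factor 2: 'd' (i=1, period=1)
emit factor 3: 'd' (i=2, period=1)
emit factor 4: 'd' (i=3, period=1)
emit factor 5: 'bcgc' (i=4, period=4)

["f", "d", "d", "d", "bcgc"]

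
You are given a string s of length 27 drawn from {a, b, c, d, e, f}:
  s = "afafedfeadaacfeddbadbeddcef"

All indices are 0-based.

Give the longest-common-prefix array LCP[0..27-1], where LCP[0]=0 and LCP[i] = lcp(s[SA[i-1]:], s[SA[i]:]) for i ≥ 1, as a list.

[0, 1, 1, 2, 1, 2, 0, 1, 0, 1, 0, 1, 2, 1, 1, 2, 1, 0, 1, 3, 2, 1, 0, 1, 1, 2, 3]

sorted suffixes:
  #0 SA[0]=10  'aacfeddbadbeddcef'
  #1 SA[1]=11  'acfeddbadbeddcef'
  #2 SA[2]=8  'adaacfeddbadbeddcef'
  #3 SA[3]=18  'adbeddcef'
  #4 SA[4]=0  'afafedfeadaacfeddbadbeddcef'
  #5 SA[5]=2  'afedfeadaacfeddbadbeddcef'
  #6 SA[6]=17  'badbeddcef'
  #7 SA[7]=20  'beddcef'
  #8 SA[8]=24  'cef'
  #9 SA[9]=12  'cfeddbadbeddcef'
  #10 SA[10]=9  'daacfeddbadbeddcef'
  #11 SA[11]=16  'dbadbeddcef'
  #12 SA[12]=19  'dbeddcef'
  #13 SA[13]=23  'dcef'
  #14 SA[14]=15  'ddbadbeddcef'
  #15 SA[15]=22  'ddcef'
  #16 SA[16]=5  'dfeadaacfeddbadbeddcef'
  #17 SA[17]=7  'eadaacfeddbadbeddcef'
  #18 SA[18]=14  'eddbadbeddcef'
  #19 SA[19]=21  'eddcef'
  #20 SA[20]=4  'edfeadaacfeddbadbeddcef'
  #21 SA[21]=25  'ef'
  #22 SA[22]=26  'f'
  #23 SA[23]=1  'fafedfeadaacfeddbadbeddcef'
  #24 SA[24]=6  'feadaacfeddbadbeddcef'
  #25 SA[25]=13  'feddbadbeddcef'
  #26 SA[26]=3  'fedfeadaacfeddbadbeddcef'

SA = [10, 11, 8, 18, 0, 2, 17, 20, 24, 12, 9, 16, 19, 23, 15, 22, 5, 7, 14, 21, 4, 25, 26, 1, 6, 13, 3]
rank  pair      lcp
   1  s[10:],s[11:]  1  'a'
   2  s[11:],s[8:]  1  'a'
   3  s[8:],s[18:]  2  'ad'
   4  s[18:],s[0:]  1  'a'
   5  s[0:],s[2:]  2  'af'
   6  s[2:],s[17:]  0  ''
   7  s[17:],s[20:]  1  'b'
   8  s[20:],s[24:]  0  ''
   9  s[24:],s[12:]  1  'c'
  10  s[12:],s[9:]  0  ''
  11  s[9:],s[16:]  1  'd'
  12  s[16:],s[19:]  2  'db'
  13  s[19:],s[23:]  1  'd'
  14  s[23:],s[15:]  1  'd'
  15  s[15:],s[22:]  2  'dd'
  16  s[22:],s[5:]  1  'd'
  17  s[5:],s[7:]  0  ''
  18  s[7:],s[14:]  1  'e'
  19  s[14:],s[21:]  3  'edd'
  20  s[21:],s[4:]  2  'ed'
  21  s[4:],s[25:]  1  'e'
  22  s[25:],s[26:]  0  ''
  23  s[26:],s[1:]  1  'f'
  24  s[1:],s[6:]  1  'f'
  25  s[6:],s[13:]  2  'fe'
  26  s[13:],s[3:]  3  'fed'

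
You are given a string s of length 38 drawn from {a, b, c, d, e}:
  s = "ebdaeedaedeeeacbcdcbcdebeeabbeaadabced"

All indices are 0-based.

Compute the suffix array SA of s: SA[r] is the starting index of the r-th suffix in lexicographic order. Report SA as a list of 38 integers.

[30, 26, 33, 13, 31, 7, 3, 27, 15, 19, 34, 1, 28, 23, 14, 18, 16, 20, 35, 37, 32, 6, 2, 17, 21, 9, 29, 25, 12, 0, 22, 36, 5, 8, 24, 11, 4, 10]

rank | idx | suffix
   0 |  30 | aadabced
   1 |  26 | abbeaadabced
   2 |  33 | abced
   3 |  13 | acbcdcbcdebeeabbeaadabced
   4 |  31 | adabced
   5 |   7 | aedeeeacbcdcbcdebeeabbeaadabced
   6 |   3 | aeedaedeeeacbcdcbcdebeeabbeaadabced
   7 |  27 | bbeaadabced
   8 |  15 | bcdcbcdebeeabbeaadabced
   9 |  19 | bcdebeeabbeaadabced
  10 |  34 | bced
  11 |   1 | bdaeedaedeeeacbcdcbcdebeeabbeaadabced
  12 |  28 | beaadabced
  13 |  23 | beeabbeaadabced
  14 |  14 | cbcdcbcdebeeabbeaadabced
  15 |  18 | cbcdebeeabbeaadabced
  16 |  16 | cdcbcdebeeabbeaadabced
  17 |  20 | cdebeeabbeaadabced
  18 |  35 | ced
  19 |  37 | d
  20 |  32 | dabced
  21 |   6 | daedeeeacbcdcbcdebeeabbeaadabced
  22 |   2 | daeedaedeeeacbcdcbcdebeeabbeaadabced
  23 |  17 | dcbcdebeeabbeaadabced
  24 |  21 | debeeabbeaadabced
  25 |   9 | deeeacbcdcbcdebeeabbeaadabced
  26 |  29 | eaadabced
  27 |  25 | eabbeaadabced
  28 |  12 | eacbcdcbcdebeeabbeaadabced
  29 |   0 | ebdaeedaedeeeacbcdcbcdebeeabbeaadabced
  30 |  22 | ebeeabbeaadabced
  31 |  36 | ed
  32 |   5 | edaedeeeacbcdcbcdebeeabbeaadabced
  33 |   8 | edeeeacbcdcbcdebeeabbeaadabced
  34 |  24 | eeabbeaadabced
  35 |  11 | eeacbcdcbcdebeeabbeaadabced
  36 |   4 | eedaedeeeacbcdcbcdebeeabbeaadabced
  37 |  10 | eeeacbcdcbcdebeeabbeaadabced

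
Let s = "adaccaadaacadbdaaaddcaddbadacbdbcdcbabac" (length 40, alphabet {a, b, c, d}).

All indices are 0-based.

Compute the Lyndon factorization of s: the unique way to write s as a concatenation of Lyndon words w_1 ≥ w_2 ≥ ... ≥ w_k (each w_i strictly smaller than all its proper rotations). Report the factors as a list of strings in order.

["ad", "acc", "aad", "aacadbd", "aaaddcaddbadacbdbcdcbabac"]

emit factor 1: 'ad' (i=0, period=2)
emit factor 2: 'acc' (i=2, period=3)
emit factor 3: 'aad' (i=5, period=3)
emit factor 4: 'aacadbd' (i=8, period=7)
emit factor 5: 'aaaddcaddbadacbdbcdcbabac' (i=15, period=25)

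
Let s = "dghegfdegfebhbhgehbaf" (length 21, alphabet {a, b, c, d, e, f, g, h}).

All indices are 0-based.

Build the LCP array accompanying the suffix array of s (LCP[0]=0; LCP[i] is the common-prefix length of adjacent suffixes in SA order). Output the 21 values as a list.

sorted suffixes:
  #0 SA[0]=19  'af'
  #1 SA[1]=18  'baf'
  #2 SA[2]=11  'bhbhgehbaf'
  #3 SA[3]=13  'bhgehbaf'
  #4 SA[4]=6  'degfebhbhgehbaf'
  #5 SA[5]=0  'dghegfdegfebhbhgehbaf'
  #6 SA[6]=10  'ebhbhgehbaf'
  #7 SA[7]=3  'egfdegfebhbhgehbaf'
  #8 SA[8]=7  'egfebhbhgehbaf'
  #9 SA[9]=16  'ehbaf'
  #10 SA[10]=20  'f'
  #11 SA[11]=5  'fdegfebhbhgehbaf'
  #12 SA[12]=9  'febhbhgehbaf'
  #13 SA[13]=15  'gehbaf'
  #14 SA[14]=4  'gfdegfebhbhgehbaf'
  #15 SA[15]=8  'gfebhbhgehbaf'
  #16 SA[16]=1  'ghegfdegfebhbhgehbaf'
  #17 SA[17]=17  'hbaf'
  #18 SA[18]=12  'hbhgehbaf'
  #19 SA[19]=2  'hegfdegfebhbhgehbaf'
  #20 SA[20]=14  'hgehbaf'

SA = [19, 18, 11, 13, 6, 0, 10, 3, 7, 16, 20, 5, 9, 15, 4, 8, 1, 17, 12, 2, 14]
[i] adj suffixes → lcp
  [1] 19/18 → 0 ('')
  [2] 18/11 → 1 ('b')
  [3] 11/13 → 2 ('bh')
  [4] 13/6 → 0 ('')
  [5] 6/0 → 1 ('d')
  [6] 0/10 → 0 ('')
  [7] 10/3 → 1 ('e')
  [8] 3/7 → 3 ('egf')
  [9] 7/16 → 1 ('e')
  [10] 16/20 → 0 ('')
  [11] 20/5 → 1 ('f')
  [12] 5/9 → 1 ('f')
  [13] 9/15 → 0 ('')
  [14] 15/4 → 1 ('g')
  [15] 4/8 → 2 ('gf')
  [16] 8/1 → 1 ('g')
  [17] 1/17 → 0 ('')
  [18] 17/12 → 2 ('hb')
  [19] 12/2 → 1 ('h')
  [20] 2/14 → 1 ('h')

[0, 0, 1, 2, 0, 1, 0, 1, 3, 1, 0, 1, 1, 0, 1, 2, 1, 0, 2, 1, 1]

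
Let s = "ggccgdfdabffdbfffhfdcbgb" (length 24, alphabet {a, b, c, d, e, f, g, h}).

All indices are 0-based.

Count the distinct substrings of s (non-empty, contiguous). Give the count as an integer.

sorted suffixes:
  #0 SA[0]=8  'abffdbfffhfdcbgb'
  #1 SA[1]=23  'b'
  #2 SA[2]=9  'bffdbfffhfdcbgb'
  #3 SA[3]=13  'bfffhfdcbgb'
  #4 SA[4]=21  'bgb'
  #5 SA[5]=20  'cbgb'
  #6 SA[6]=2  'ccgdfdabffdbfffhfdcbgb'
  #7 SA[7]=3  'cgdfdabffdbfffhfdcbgb'
  #8 SA[8]=7  'dabffdbfffhfdcbgb'
  #9 SA[9]=12  'dbfffhfdcbgb'
  #10 SA[10]=19  'dcbgb'
  #11 SA[11]=5  'dfdabffdbfffhfdcbgb'
  #12 SA[12]=6  'fdabffdbfffhfdcbgb'
  #13 SA[13]=11  'fdbfffhfdcbgb'
  #14 SA[14]=18  'fdcbgb'
  #15 SA[15]=10  'ffdbfffhfdcbgb'
  #16 SA[16]=14  'fffhfdcbgb'
  #17 SA[17]=15  'ffhfdcbgb'
  #18 SA[18]=16  'fhfdcbgb'
  #19 SA[19]=22  'gb'
  #20 SA[20]=1  'gccgdfdabffdbfffhfdcbgb'
  #21 SA[21]=4  'gdfdabffdbfffhfdcbgb'
  #22 SA[22]=0  'ggccgdfdabffdbfffhfdcbgb'
  #23 SA[23]=17  'hfdcbgb'

SA = [8, 23, 9, 13, 21, 20, 2, 3, 7, 12, 19, 5, 6, 11, 18, 10, 14, 15, 16, 22, 1, 4, 0, 17]
rank  pair      lcp
   1  s[8:],s[23:]  0  ''
   2  s[23:],s[9:]  1  'b'
   3  s[9:],s[13:]  3  'bff'
   4  s[13:],s[21:]  1  'b'
   5  s[21:],s[20:]  0  ''
   6  s[20:],s[2:]  1  'c'
   7  s[2:],s[3:]  1  'c'
   8  s[3:],s[7:]  0  ''
   9  s[7:],s[12:]  1  'd'
  10  s[12:],s[19:]  1  'd'
  11  s[19:],s[5:]  1  'd'
  12  s[5:],s[6:]  0  ''
  13  s[6:],s[11:]  2  'fd'
  14  s[11:],s[18:]  2  'fd'
  15  s[18:],s[10:]  1  'f'
  16  s[10:],s[14:]  2  'ff'
  17  s[14:],s[15:]  2  'ff'
  18  s[15:],s[16:]  1  'f'
  19  s[16:],s[22:]  0  ''
  20  s[22:],s[1:]  1  'g'
  21  s[1:],s[4:]  1  'g'
  22  s[4:],s[0:]  1  'g'
  23  s[0:],s[17:]  0  ''

n(n+1)/2 = 24·25/2 = 300
Σ LCP = 0 + 0 + 1 + 3 + 1 + 0 + 1 + 1 + 0 + 1 + 1 + 1 + 0 + 2 + 2 + 1 + 2 + 2 + 1 + 0 + 1 + 1 + 1 + 0 = 23
distinct = 300 − 23 = 277

277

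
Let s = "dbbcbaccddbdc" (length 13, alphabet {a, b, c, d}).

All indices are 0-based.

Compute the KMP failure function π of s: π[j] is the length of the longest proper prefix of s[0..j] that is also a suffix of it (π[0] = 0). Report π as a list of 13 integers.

π[0] = 0
j=1 s[j]='b': π[1]=0 (border '')
j=2 s[j]='b': π[2]=0 (border '')
j=3 s[j]='c': π[3]=0 (border '')
j=4 s[j]='b': π[4]=0 (border '')
j=5 s[j]='a': π[5]=0 (border '')
j=6 s[j]='c': π[6]=0 (border '')
j=7 s[j]='c': π[7]=0 (border '')
j=8 s[j]='d': π[8]=1 (border 'd')
j=9 s[j]='d': k: 1→0; π[9]=1 (border 'd')
j=10 s[j]='b': π[10]=2 (border 'db')
j=11 s[j]='d': k: 2→0; π[11]=1 (border 'd')
j=12 s[j]='c': k: 1→0; π[12]=0 (border '')

[0, 0, 0, 0, 0, 0, 0, 0, 1, 1, 2, 1, 0]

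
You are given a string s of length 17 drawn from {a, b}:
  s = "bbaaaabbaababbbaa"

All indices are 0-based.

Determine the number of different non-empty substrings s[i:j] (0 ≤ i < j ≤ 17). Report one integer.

117

sorted suffixes:
  #0 SA[0]=16  'a'
  #1 SA[1]=15  'aa'
  #2 SA[2]=2  'aaaabbaababbbaa'
  #3 SA[3]=3  'aaabbaababbbaa'
  #4 SA[4]=8  'aababbbaa'
  #5 SA[5]=4  'aabbaababbbaa'
  #6 SA[6]=9  'ababbbaa'
  #7 SA[7]=5  'abbaababbbaa'
  #8 SA[8]=11  'abbbaa'
  #9 SA[9]=14  'baa'
  #10 SA[10]=1  'baaaabbaababbbaa'
  #11 SA[11]=7  'baababbbaa'
  #12 SA[12]=10  'babbbaa'
  #13 SA[13]=13  'bbaa'
  #14 SA[14]=0  'bbaaaabbaababbbaa'
  #15 SA[15]=6  'bbaababbbaa'
  #16 SA[16]=12  'bbbaa'

SA = [16, 15, 2, 3, 8, 4, 9, 5, 11, 14, 1, 7, 10, 13, 0, 6, 12]
rank  pair      lcp
   1  s[16:],s[15:]  1  'a'
   2  s[15:],s[2:]  2  'aa'
   3  s[2:],s[3:]  3  'aaa'
   4  s[3:],s[8:]  2  'aa'
   5  s[8:],s[4:]  3  'aab'
   6  s[4:],s[9:]  1  'a'
   7  s[9:],s[5:]  2  'ab'
   8  s[5:],s[11:]  3  'abb'
   9  s[11:],s[14:]  0  ''
  10  s[14:],s[1:]  3  'baa'
  11  s[1:],s[7:]  3  'baa'
  12  s[7:],s[10:]  2  'ba'
  13  s[10:],s[13:]  1  'b'
  14  s[13:],s[0:]  4  'bbaa'
  15  s[0:],s[6:]  4  'bbaa'
  16  s[6:],s[12:]  2  'bb'

n(n+1)/2 = 17·18/2 = 153
Σ LCP = 0 + 1 + 2 + 3 + 2 + 3 + 1 + 2 + 3 + 0 + 3 + 3 + 2 + 1 + 4 + 4 + 2 = 36
distinct = 153 − 36 = 117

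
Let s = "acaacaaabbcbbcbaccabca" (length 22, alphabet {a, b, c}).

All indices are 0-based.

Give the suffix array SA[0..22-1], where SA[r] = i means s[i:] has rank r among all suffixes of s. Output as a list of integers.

[21, 5, 6, 2, 7, 18, 3, 0, 15, 14, 11, 8, 19, 12, 9, 20, 4, 1, 17, 13, 10, 16]

sorted suffixes:
  #0 SA[0]=21  'a'
  #1 SA[1]=5  'aaabbcbbcbaccabca'
  #2 SA[2]=6  'aabbcbbcbaccabca'
  #3 SA[3]=2  'aacaaabbcbbcbaccabca'
  #4 SA[4]=7  'abbcbbcbaccabca'
  #5 SA[5]=18  'abca'
  #6 SA[6]=3  'acaaabbcbbcbaccabca'
  #7 SA[7]=0  'acaacaaabbcbbcbaccabca'
  #8 SA[8]=15  'accabca'
  #9 SA[9]=14  'baccabca'
  #10 SA[10]=11  'bbcbaccabca'
  #11 SA[11]=8  'bbcbbcbaccabca'
  #12 SA[12]=19  'bca'
  #13 SA[13]=12  'bcbaccabca'
  #14 SA[14]=9  'bcbbcbaccabca'
  #15 SA[15]=20  'ca'
  #16 SA[16]=4  'caaabbcbbcbaccabca'
  #17 SA[17]=1  'caacaaabbcbbcbaccabca'
  #18 SA[18]=17  'cabca'
  #19 SA[19]=13  'cbaccabca'
  #20 SA[20]=10  'cbbcbaccabca'
  #21 SA[21]=16  'ccabca'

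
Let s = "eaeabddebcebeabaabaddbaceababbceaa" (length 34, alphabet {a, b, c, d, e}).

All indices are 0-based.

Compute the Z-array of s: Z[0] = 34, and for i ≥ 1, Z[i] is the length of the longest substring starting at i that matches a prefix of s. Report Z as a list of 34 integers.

[34, 0, 2, 0, 0, 0, 0, 1, 0, 0, 1, 0, 2, 0, 0, 0, 0, 0, 0, 0, 0, 0, 0, 0, 2, 0, 0, 0, 0, 0, 0, 2, 0, 0]

Z[0]=34
i=1: outside box; Z[1]=0
i=2: outside box; Z[2]=2 scan→box=[2,4)
i=3: min(r-i=1, Z[1]=0)=0; Z[3]=0
i=4: outside box; Z[4]=0
i=5: outside box; Z[5]=0
i=6: outside box; Z[6]=0
i=7: outside box; Z[7]=1 scan→box=[7,8)
i=8: outside box; Z[8]=0
i=9: outside box; Z[9]=0
i=10: outside box; Z[10]=1 scan→box=[10,11)
i=11: outside box; Z[11]=0
i=12: outside box; Z[12]=2 scan→box=[12,14)
i=13: min(r-i=1, Z[1]=0)=0; Z[13]=0
i=14: outside box; Z[14]=0
i=15: outside box; Z[15]=0
i=16: outside box; Z[16]=0
i=17: outside box; Z[17]=0
i=18: outside box; Z[18]=0
i=19: outside box; Z[19]=0
i=20: outside box; Z[20]=0
i=21: outside box; Z[21]=0
i=22: outside box; Z[22]=0
i=23: outside box; Z[23]=0
i=24: outside box; Z[24]=2 scan→box=[24,26)
i=25: min(r-i=1, Z[1]=0)=0; Z[25]=0
i=26: outside box; Z[26]=0
i=27: outside box; Z[27]=0
i=28: outside box; Z[28]=0
i=29: outside box; Z[29]=0
i=30: outside box; Z[30]=0
i=31: outside box; Z[31]=2 scan→box=[31,33)
i=32: min(r-i=1, Z[1]=0)=0; Z[32]=0
i=33: outside box; Z[33]=0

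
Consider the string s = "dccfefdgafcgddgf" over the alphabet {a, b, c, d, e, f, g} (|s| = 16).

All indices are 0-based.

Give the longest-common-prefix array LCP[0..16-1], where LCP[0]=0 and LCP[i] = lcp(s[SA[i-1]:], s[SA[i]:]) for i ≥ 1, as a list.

[0, 0, 1, 1, 0, 1, 1, 2, 0, 0, 1, 1, 1, 0, 1, 1]

rank→(start, suffix):
  0 → (8, 'afcgddgf')
  1 → (1, 'ccfefdgafcgddgf')
  2 → (2, 'cfefdgafcgddgf')
  3 → (10, 'cgddgf')
  4 → (0, 'dccfefdgafcgddgf')
  5 → (12, 'ddgf')
  6 → (6, 'dgafcgddgf')
  7 → (13, 'dgf')
  8 → (4, 'efdgafcgddgf')
  9 → (15, 'f')
  10 → (9, 'fcgddgf')
  11 → (5, 'fdgafcgddgf')
  12 → (3, 'fefdgafcgddgf')
  13 → (7, 'gafcgddgf')
  14 → (11, 'gddgf')
  15 → (14, 'gf')

SA = [8, 1, 2, 10, 0, 12, 6, 13, 4, 15, 9, 5, 3, 7, 11, 14]
i: (SA[i-1],SA[i]) lcp shared
  1: (8,1) 0 ''
  2: (1,2) 1 'c'
  3: (2,10) 1 'c'
  4: (10,0) 0 ''
  5: (0,12) 1 'd'
  6: (12,6) 1 'd'
  7: (6,13) 2 'dg'
  8: (13,4) 0 ''
  9: (4,15) 0 ''
  10: (15,9) 1 'f'
  11: (9,5) 1 'f'
  12: (5,3) 1 'f'
  13: (3,7) 0 ''
  14: (7,11) 1 'g'
  15: (11,14) 1 'g'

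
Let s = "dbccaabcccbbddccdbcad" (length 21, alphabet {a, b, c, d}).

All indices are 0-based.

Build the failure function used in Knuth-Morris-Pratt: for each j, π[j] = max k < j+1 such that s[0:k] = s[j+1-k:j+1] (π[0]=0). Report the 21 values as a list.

[0, 0, 0, 0, 0, 0, 0, 0, 0, 0, 0, 0, 1, 1, 0, 0, 1, 2, 3, 0, 1]

π[0] = 0
j=1 s[j]='b': π[1]=0 (border '')
j=2 s[j]='c': π[2]=0 (border '')
j=3 s[j]='c': π[3]=0 (border '')
j=4 s[j]='a': π[4]=0 (border '')
j=5 s[j]='a': π[5]=0 (border '')
j=6 s[j]='b': π[6]=0 (border '')
j=7 s[j]='c': π[7]=0 (border '')
j=8 s[j]='c': π[8]=0 (border '')
j=9 s[j]='c': π[9]=0 (border '')
j=10 s[j]='b': π[10]=0 (border '')
j=11 s[j]='b': π[11]=0 (border '')
j=12 s[j]='d': π[12]=1 (border 'd')
j=13 s[j]='d': k: 1→0; π[13]=1 (border 'd')
j=14 s[j]='c': k: 1→0; π[14]=0 (border '')
j=15 s[j]='c': π[15]=0 (border '')
j=16 s[j]='d': π[16]=1 (border 'd')
j=17 s[j]='b': π[17]=2 (border 'db')
j=18 s[j]='c': π[18]=3 (border 'dbc')
j=19 s[j]='a': k: 3→0; π[19]=0 (border '')
j=20 s[j]='d': π[20]=1 (border 'd')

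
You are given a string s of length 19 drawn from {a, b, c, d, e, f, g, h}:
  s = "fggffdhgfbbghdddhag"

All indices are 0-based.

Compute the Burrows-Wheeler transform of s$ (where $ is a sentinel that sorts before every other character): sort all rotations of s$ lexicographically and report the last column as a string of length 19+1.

rank  rotation              last
    0  $fggffdhgfbbghdddhag  g
    1  ag$fggffdhgfbbghdddh  h
    2  bbghdddhag$fggffdhgf  f
    3  bghdddhag$fggffdhgfb  b
    4  dddhag$fggffdhgfbbgh  h
    5  ddhag$fggffdhgfbbghd  d
    6  dhag$fggffdhgfbbghdd  d
    7  dhgfbbghdddhag$fggff  f
    8  fbbghdddhag$fggffdhg  g
    9  fdhgfbbghdddhag$fggf  f
   10  ffdhgfbbghdddhag$fgg  g
   11  fggffdhgfbbghdddhag$  $
   12  g$fggffdhgfbbghdddha  a
   13  gfbbghdddhag$fggffdh  h
   14  gffdhgfbbghdddhag$fg  g
   15  ggffdhgfbbghdddhag$f  f
   16  ghdddhag$fggffdhgfbb  b
   17  hag$fggffdhgfbbghddd  d
   18  hdddhag$fggffdhgfbbg  g
   19  hgfbbghdddhag$fggffd  d

ghfbhddfgfg$ahgfbdgd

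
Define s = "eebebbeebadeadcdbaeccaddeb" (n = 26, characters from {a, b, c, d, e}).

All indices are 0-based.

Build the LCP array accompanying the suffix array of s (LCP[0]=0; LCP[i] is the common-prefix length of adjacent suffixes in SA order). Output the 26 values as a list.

[0, 2, 2, 1, 0, 1, 2, 1, 1, 2, 0, 1, 1, 0, 1, 1, 1, 2, 0, 1, 2, 2, 2, 1, 1, 3]

rank | idx | suffix
   0 |  12 | adcdbaeccaddeb
   1 |  21 | addeb
   2 |   9 | adeadcdbaeccaddeb
   3 |  17 | aeccaddeb
   4 |  25 | b
   5 |   8 | badeadcdbaeccaddeb
   6 |  16 | baeccaddeb
   7 |   4 | bbeebadeadcdbaeccaddeb
   8 |   2 | bebbeebadeadcdbaeccaddeb
   9 |   5 | beebadeadcdbaeccaddeb
  10 |  20 | caddeb
  11 |  19 | ccaddeb
  12 |  14 | cdbaeccaddeb
  13 |  15 | dbaeccaddeb
  14 |  13 | dcdbaeccaddeb
  15 |  22 | ddeb
  16 |  10 | deadcdbaeccaddeb
  17 |  23 | deb
  18 |  11 | eadcdbaeccaddeb
  19 |  24 | eb
  20 |   7 | ebadeadcdbaeccaddeb
  21 |   3 | ebbeebadeadcdbaeccaddeb
  22 |   1 | ebebbeebadeadcdbaeccaddeb
  23 |  18 | eccaddeb
  24 |   6 | eebadeadcdbaeccaddeb
  25 |   0 | eebebbeebadeadcdbaeccaddeb

SA = [12, 21, 9, 17, 25, 8, 16, 4, 2, 5, 20, 19, 14, 15, 13, 22, 10, 23, 11, 24, 7, 3, 1, 18, 6, 0]
[i] adj suffixes → lcp
  [1] 12/21 → 2 ('ad')
  [2] 21/9 → 2 ('ad')
  [3] 9/17 → 1 ('a')
  [4] 17/25 → 0 ('')
  [5] 25/8 → 1 ('b')
  [6] 8/16 → 2 ('ba')
  [7] 16/4 → 1 ('b')
  [8] 4/2 → 1 ('b')
  [9] 2/5 → 2 ('be')
  [10] 5/20 → 0 ('')
  [11] 20/19 → 1 ('c')
  [12] 19/14 → 1 ('c')
  [13] 14/15 → 0 ('')
  [14] 15/13 → 1 ('d')
  [15] 13/22 → 1 ('d')
  [16] 22/10 → 1 ('d')
  [17] 10/23 → 2 ('de')
  [18] 23/11 → 0 ('')
  [19] 11/24 → 1 ('e')
  [20] 24/7 → 2 ('eb')
  [21] 7/3 → 2 ('eb')
  [22] 3/1 → 2 ('eb')
  [23] 1/18 → 1 ('e')
  [24] 18/6 → 1 ('e')
  [25] 6/0 → 3 ('eeb')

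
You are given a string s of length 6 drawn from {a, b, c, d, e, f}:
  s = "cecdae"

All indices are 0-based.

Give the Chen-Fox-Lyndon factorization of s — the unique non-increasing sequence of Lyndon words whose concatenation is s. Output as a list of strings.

["ce", "cd", "ae"]

emit factor 1: 'ce' (i=0, period=2)
emit factor 2: 'cd' (i=2, period=2)
emit factor 3: 'ae' (i=4, period=2)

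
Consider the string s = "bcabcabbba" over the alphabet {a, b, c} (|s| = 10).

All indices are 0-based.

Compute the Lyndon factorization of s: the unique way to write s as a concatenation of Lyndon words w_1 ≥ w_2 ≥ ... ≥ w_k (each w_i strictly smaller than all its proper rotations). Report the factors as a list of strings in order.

["bc", "abc", "abbb", "a"]

emit factor 1: 'bc' (i=0, period=2)
emit factor 2: 'abc' (i=2, period=3)
emit factor 3: 'abbb' (i=5, period=4)
emit factor 4: 'a' (i=9, period=1)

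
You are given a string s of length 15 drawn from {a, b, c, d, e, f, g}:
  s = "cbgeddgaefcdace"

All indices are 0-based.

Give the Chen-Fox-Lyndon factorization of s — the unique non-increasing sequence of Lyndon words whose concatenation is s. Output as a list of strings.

emit factor 1: 'c' (i=0, period=1)
emit factor 2: 'bgeddg' (i=1, period=6)
emit factor 3: 'aefcd' (i=7, period=5)
emit factor 4: 'ace' (i=12, period=3)

["c", "bgeddg", "aefcd", "ace"]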